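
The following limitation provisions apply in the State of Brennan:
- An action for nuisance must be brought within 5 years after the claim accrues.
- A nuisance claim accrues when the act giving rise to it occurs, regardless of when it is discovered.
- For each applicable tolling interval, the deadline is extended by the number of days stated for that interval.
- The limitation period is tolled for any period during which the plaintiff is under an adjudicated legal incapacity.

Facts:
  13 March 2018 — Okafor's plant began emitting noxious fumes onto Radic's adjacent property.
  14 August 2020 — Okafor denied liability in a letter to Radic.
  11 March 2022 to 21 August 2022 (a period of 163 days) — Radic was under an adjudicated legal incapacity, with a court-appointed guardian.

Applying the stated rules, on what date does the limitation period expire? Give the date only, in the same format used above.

The claim accrued on 13 March 2018, when the wrongful act occurred.
The untolled deadline — 5 years after 13 March 2018 — is 13 March 2023.
Because the plaintiff's legal incapacity ran from 11 March 2022 to 21 August 2022, the deadline is extended by 163 days to 23 August 2023.
The other events in the timeline have no effect on the limitation period under the stated rules.

23 August 2023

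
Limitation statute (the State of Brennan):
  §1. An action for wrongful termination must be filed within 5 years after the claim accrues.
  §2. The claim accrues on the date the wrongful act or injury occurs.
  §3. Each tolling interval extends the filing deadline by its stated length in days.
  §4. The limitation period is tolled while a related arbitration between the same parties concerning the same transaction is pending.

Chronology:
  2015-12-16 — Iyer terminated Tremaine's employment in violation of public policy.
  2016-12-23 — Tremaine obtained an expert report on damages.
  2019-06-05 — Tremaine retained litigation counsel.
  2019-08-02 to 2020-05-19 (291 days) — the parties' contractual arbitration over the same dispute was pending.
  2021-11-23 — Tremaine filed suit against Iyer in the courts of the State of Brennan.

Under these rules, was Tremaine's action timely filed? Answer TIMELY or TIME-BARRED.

TIME-BARRED

The claim accrued on 2015-12-16, the date of the act.
Adding the 5 years base period to 2015-12-16 gives a deadline of 2020-12-16, before any tolling.
Because the pending related arbitration ran from 2019-08-02 to 2020-05-19, the deadline is extended by 291 days to 2021-10-03.
None of the other events listed affects the running of the period under the stated rules.
Tremaine filed on 2021-11-23, after the 2021-10-03 deadline, so the action is time-barred.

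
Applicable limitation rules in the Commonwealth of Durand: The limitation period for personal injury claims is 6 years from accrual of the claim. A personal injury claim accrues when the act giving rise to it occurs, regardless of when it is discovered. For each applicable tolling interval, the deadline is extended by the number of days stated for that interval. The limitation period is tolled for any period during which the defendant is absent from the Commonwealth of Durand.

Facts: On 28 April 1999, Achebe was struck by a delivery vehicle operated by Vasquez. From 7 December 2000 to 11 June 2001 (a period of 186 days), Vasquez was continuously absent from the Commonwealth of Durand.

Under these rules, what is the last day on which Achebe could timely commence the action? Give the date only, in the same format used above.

The claim accrued on 28 April 1999, when the wrongful act occurred.
Adding the 6 years base period to 28 April 1999 gives a deadline of 28 April 2005, before any tolling.
The period was tolled for 186 days by the defendant's absence from the jurisdiction (7 December 2000 to 11 June 2001), pushing the deadline to 31 October 2005.

31 October 2005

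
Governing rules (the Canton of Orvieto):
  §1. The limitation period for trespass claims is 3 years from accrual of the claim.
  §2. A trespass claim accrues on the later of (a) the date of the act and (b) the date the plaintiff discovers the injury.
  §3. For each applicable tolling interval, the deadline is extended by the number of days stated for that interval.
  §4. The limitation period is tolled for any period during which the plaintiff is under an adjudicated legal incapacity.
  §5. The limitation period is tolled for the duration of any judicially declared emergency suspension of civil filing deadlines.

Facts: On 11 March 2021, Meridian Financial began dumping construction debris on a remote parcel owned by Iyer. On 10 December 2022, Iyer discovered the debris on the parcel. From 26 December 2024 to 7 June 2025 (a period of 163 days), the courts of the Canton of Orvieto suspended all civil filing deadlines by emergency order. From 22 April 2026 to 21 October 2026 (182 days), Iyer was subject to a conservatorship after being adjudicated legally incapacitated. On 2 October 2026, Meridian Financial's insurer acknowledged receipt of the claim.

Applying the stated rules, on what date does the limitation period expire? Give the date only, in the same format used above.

20 November 2026

Because discovery on 10 December 2022 post-dates the 11 March 2021 act, accrual under the later-of rule falls on 10 December 2022.
3 years from 10 December 2022 is 10 December 2025.
The emergency suspension of filing deadlines from 26 December 2024 to 7 June 2025 tolled the period for 163 days, extending the deadline to 22 May 2026.
The period was tolled for 182 days by the plaintiff's legal incapacity (22 April 2026 to 21 October 2026), pushing the deadline to 20 November 2026.
None of the other events listed affects the running of the period under the stated rules.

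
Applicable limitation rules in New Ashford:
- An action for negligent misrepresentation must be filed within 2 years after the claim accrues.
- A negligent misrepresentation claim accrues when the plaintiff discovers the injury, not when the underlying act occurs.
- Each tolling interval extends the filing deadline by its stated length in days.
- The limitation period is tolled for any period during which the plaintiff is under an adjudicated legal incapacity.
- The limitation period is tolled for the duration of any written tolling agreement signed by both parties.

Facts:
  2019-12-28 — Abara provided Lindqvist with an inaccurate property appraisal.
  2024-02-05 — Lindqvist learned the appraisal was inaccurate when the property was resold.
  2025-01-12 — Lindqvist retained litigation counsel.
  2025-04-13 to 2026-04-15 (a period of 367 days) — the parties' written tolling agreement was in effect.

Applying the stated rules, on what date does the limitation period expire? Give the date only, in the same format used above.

Under the discovery rule, the claim accrued on 2024-02-05, when Lindqvist discovered the injury — not on the 2019-12-28 date of the underlying act.
Adding the 2 years base period to 2024-02-05 gives a deadline of 2026-02-05, before any tolling.
Because the written tolling agreement ran from 2025-04-13 to 2026-04-15, the deadline is extended by 367 days to 2027-02-07.
None of the other events listed affects the running of the period under the stated rules.

2027-02-07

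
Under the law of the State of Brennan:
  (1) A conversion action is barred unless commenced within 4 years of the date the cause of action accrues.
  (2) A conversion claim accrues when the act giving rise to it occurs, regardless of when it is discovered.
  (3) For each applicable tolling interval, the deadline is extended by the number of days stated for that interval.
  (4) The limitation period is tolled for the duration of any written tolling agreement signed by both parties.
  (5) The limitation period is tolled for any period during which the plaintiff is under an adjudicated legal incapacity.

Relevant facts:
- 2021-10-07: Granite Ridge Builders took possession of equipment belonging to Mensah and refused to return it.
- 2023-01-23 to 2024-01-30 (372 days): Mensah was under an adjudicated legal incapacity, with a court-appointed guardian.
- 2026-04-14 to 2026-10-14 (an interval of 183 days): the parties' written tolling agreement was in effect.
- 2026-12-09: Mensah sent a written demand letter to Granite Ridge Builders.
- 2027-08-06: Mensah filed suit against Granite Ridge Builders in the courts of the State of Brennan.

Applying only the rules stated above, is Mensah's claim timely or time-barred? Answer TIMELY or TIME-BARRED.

The cause of action accrued on 2021-10-07, the date of the act.
Adding the 4 years base period to 2021-10-07 gives a deadline of 2025-10-07, before any tolling.
The period was tolled for 372 days by the plaintiff's legal incapacity (2023-01-23 to 2024-01-30), pushing the deadline to 2026-10-14.
The period was tolled for 183 days by the written tolling agreement (2026-04-14 to 2026-10-14), pushing the deadline to 2027-04-15.
The other events in the timeline have no effect on the limitation period under the stated rules.
Mensah filed on 2027-08-06, after the 2027-04-15 deadline, so the action is time-barred.

TIME-BARRED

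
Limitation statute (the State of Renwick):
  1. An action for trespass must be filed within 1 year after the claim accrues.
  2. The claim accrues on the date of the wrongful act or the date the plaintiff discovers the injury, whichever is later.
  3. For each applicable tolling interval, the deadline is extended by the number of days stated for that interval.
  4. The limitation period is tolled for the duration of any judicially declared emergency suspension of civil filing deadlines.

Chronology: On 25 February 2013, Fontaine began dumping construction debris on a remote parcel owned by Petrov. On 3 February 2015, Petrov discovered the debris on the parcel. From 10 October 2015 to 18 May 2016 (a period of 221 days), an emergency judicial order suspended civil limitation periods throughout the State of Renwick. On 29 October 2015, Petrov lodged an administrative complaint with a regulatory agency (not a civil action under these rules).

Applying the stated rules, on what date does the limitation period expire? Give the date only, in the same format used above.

11 September 2016

Taking the later of the act (25 February 2013) and discovery (3 February 2015), the claim accrued on 3 February 2015.
The untolled deadline — 1 year after 3 February 2015 — is 3 February 2016.
Because the emergency suspension of filing deadlines ran from 10 October 2015 to 18 May 2016, the deadline is extended by 221 days to 11 September 2016.
None of the other events listed affects the running of the period under the stated rules.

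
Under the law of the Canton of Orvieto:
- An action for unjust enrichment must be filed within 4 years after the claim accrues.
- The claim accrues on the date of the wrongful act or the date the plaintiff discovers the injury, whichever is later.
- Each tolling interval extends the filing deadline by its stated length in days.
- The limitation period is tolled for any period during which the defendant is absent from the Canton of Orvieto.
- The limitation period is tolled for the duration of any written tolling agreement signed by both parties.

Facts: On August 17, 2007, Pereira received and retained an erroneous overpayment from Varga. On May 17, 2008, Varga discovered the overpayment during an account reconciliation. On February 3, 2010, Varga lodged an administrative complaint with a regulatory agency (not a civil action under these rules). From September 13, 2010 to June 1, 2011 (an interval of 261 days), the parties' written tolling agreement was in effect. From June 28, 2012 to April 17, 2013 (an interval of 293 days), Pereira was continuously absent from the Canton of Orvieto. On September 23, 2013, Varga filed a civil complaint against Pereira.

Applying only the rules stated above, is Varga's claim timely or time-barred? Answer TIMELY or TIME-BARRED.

Taking the later of the act (August 17, 2007) and discovery (May 17, 2008), the claim accrued on May 17, 2008.
4 years from May 17, 2008 is May 17, 2012.
The period was tolled for 261 days by the written tolling agreement (September 13, 2010 to June 1, 2011), pushing the deadline to February 2, 2013.
The defendant's absence from the jurisdiction from June 28, 2012 to April 17, 2013 tolled the period for 293 days, extending the deadline to November 22, 2013.
Nothing else in the chronology tolls or restarts the period.
Varga filed on September 23, 2013, before the November 22, 2013 deadline, so the action is timely.

TIMELY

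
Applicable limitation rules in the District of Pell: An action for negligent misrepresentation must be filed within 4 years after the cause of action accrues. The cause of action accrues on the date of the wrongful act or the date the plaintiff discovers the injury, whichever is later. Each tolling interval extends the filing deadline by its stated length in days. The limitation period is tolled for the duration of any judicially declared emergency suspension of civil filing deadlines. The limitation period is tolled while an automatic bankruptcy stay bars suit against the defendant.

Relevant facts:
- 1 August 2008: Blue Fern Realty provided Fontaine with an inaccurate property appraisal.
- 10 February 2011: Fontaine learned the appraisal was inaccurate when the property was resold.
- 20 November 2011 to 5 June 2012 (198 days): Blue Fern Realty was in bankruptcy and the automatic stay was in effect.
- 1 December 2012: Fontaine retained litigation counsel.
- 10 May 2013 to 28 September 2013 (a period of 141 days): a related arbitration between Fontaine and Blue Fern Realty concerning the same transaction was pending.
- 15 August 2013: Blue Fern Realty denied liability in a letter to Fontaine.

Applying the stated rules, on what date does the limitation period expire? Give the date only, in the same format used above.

27 August 2015

The claim accrued on 10 February 2011 — the later of the 1 August 2008 act and the 10 February 2011 discovery.
Adding the 4 years base period to 10 February 2011 gives a deadline of 10 February 2015, before any tolling.
The automatic bankruptcy stay from 20 November 2011 to 5 June 2012 tolled the period for 198 days, extending the deadline to 27 August 2015.
No stated provision tolls the period for a pending arbitration, so the interval from 10 May 2013 to 28 September 2013 has no effect on the deadline.
Nothing else in the chronology tolls or restarts the period.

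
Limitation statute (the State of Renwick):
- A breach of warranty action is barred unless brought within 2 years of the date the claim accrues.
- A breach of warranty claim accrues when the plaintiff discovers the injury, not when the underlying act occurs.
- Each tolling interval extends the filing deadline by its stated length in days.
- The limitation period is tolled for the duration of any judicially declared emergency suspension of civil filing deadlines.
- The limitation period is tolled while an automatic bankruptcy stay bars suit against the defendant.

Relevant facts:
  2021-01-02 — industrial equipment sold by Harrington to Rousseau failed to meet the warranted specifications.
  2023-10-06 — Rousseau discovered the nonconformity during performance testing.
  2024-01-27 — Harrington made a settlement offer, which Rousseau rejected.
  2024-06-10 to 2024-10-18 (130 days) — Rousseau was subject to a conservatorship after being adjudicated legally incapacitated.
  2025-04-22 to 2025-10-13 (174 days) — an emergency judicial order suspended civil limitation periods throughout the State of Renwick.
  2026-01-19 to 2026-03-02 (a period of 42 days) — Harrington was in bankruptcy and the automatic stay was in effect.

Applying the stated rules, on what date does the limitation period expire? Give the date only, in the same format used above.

Accrual is tied to discovery, so the period began on 2023-10-06 rather than on 2021-01-02 when the act occurred.
The untolled deadline — 2 years after 2023-10-06 — is 2025-10-06.
The emergency suspension of filing deadlines from 2025-04-22 to 2025-10-13 tolled the period for 174 days, extending the deadline to 2026-03-29.
The automatic bankruptcy stay from 2026-01-19 to 2026-03-02 tolled the period for 42 days, extending the deadline to 2026-05-10.
Although the plaintiff's incapacity ran from 2024-06-10 to 2024-10-18, the stated rules do not make that a tolling event, so it is disregarded.
The other events in the timeline have no effect on the limitation period under the stated rules.

2026-05-10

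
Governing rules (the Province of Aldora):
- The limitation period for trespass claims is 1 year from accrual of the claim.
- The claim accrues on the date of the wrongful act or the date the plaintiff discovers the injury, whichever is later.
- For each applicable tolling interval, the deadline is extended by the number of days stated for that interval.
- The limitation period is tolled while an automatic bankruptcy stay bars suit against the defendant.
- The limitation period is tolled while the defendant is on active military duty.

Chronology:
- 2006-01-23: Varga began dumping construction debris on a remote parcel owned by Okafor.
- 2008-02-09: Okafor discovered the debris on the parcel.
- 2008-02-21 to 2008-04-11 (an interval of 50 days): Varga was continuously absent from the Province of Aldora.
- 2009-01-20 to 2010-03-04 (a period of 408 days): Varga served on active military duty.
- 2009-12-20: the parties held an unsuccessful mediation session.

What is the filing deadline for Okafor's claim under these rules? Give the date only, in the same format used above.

2010-03-24

Taking the later of the act (2006-01-23) and discovery (2008-02-09), the claim accrued on 2008-02-09.
Adding the 1 year base period to 2008-02-09 gives a deadline of 2009-02-09, before any tolling.
The defendant's active military service from 2009-01-20 to 2010-03-04 tolled the period for 408 days, extending the deadline to 2010-03-24.
The defendant's absence from the jurisdiction from 2008-02-21 to 2008-04-11 does not toll the period, because no stated rule makes the defendant's absence a tolling event.
Nothing else in the chronology tolls or restarts the period.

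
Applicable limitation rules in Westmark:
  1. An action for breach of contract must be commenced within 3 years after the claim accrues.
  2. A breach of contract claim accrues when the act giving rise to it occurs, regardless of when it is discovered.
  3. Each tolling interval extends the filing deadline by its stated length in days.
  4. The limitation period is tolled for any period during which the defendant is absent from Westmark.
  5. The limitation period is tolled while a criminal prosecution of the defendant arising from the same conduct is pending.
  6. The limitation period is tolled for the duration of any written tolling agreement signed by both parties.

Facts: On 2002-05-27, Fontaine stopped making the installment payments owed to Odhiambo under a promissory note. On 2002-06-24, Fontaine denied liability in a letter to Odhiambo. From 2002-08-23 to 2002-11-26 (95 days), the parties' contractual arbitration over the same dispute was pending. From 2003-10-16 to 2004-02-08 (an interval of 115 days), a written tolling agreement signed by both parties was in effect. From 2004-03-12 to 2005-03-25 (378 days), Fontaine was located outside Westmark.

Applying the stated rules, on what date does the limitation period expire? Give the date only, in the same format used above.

The limitation period began to run on 2002-05-27.
Adding the 3 years base period to 2002-05-27 gives a deadline of 2005-05-27, before any tolling.
Because the written tolling agreement ran from 2003-10-16 to 2004-02-08, the deadline is extended by 115 days to 2005-09-19.
Because the defendant's absence from the jurisdiction ran from 2004-03-12 to 2005-03-25, the deadline is extended by 378 days to 2006-10-02.
Although a pending arbitration ran from 2002-08-23 to 2002-11-26, the stated rules do not make that a tolling event, so it is disregarded.
None of the other events listed affects the running of the period under the stated rules.

2006-10-02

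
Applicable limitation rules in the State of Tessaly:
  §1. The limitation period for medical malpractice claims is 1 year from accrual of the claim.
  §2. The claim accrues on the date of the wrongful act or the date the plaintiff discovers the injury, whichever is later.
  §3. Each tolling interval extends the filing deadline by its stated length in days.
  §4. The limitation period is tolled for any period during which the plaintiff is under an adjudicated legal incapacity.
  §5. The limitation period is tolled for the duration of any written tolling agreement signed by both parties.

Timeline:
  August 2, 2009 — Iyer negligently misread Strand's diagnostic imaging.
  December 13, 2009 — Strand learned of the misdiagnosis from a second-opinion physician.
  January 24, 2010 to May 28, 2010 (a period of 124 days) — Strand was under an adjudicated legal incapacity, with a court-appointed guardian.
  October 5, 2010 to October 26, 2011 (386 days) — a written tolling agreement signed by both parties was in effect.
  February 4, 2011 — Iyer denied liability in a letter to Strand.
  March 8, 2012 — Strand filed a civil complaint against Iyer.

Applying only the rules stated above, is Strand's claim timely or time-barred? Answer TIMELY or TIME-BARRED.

Because discovery on December 13, 2009 post-dates the August 2, 2009 act, accrual under the later-of rule falls on December 13, 2009.
1 year from December 13, 2009 is December 13, 2010.
Because the plaintiff's legal incapacity ran from January 24, 2010 to May 28, 2010, the deadline is extended by 124 days to April 16, 2011.
Because the written tolling agreement ran from October 5, 2010 to October 26, 2011, the deadline is extended by 386 days to May 6, 2012.
The other events in the timeline have no effect on the limitation period under the stated rules.
Strand filed on March 8, 2012, before the May 6, 2012 deadline, so the action is timely.

TIMELY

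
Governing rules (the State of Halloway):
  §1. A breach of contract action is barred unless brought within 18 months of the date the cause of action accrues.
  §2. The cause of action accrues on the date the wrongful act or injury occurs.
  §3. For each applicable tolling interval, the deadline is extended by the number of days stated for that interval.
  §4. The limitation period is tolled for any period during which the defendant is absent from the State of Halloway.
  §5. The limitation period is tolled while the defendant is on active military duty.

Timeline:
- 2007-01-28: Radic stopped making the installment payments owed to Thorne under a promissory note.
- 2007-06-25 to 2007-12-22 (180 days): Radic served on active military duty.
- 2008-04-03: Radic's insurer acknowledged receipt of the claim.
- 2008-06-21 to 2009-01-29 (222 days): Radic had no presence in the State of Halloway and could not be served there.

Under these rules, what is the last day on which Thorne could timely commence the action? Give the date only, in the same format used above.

The limitation period began to run on 2007-01-28.
The untolled deadline — 18 months after 2007-01-28 — is 2008-07-28.
Because the defendant's active military service ran from 2007-06-25 to 2007-12-22, the deadline is extended by 180 days to 2009-01-24.
The defendant's absence from the jurisdiction from 2008-06-21 to 2009-01-29 tolled the period for 222 days, extending the deadline to 2009-09-03.
Nothing else in the chronology tolls or restarts the period.

2009-09-03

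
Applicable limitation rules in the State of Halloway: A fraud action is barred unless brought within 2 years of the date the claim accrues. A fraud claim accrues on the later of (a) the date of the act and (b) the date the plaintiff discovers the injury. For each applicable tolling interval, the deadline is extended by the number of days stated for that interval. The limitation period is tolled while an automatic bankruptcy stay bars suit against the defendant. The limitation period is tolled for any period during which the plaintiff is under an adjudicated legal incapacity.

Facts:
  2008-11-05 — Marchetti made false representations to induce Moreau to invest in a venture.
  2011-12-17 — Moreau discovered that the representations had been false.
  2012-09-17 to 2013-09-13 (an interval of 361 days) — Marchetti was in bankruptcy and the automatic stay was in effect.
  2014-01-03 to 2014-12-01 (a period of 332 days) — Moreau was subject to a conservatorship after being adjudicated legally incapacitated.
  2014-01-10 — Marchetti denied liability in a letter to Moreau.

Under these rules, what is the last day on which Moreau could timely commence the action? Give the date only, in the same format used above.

2015-11-10

Taking the later of the act (2008-11-05) and discovery (2011-12-17), the claim accrued on 2011-12-17.
2 years from 2011-12-17 is 2013-12-17.
The automatic bankruptcy stay from 2012-09-17 to 2013-09-13 tolled the period for 361 days, extending the deadline to 2014-12-13.
Because the plaintiff's legal incapacity ran from 2014-01-03 to 2014-12-01, the deadline is extended by 332 days to 2015-11-10.
The other events in the timeline have no effect on the limitation period under the stated rules.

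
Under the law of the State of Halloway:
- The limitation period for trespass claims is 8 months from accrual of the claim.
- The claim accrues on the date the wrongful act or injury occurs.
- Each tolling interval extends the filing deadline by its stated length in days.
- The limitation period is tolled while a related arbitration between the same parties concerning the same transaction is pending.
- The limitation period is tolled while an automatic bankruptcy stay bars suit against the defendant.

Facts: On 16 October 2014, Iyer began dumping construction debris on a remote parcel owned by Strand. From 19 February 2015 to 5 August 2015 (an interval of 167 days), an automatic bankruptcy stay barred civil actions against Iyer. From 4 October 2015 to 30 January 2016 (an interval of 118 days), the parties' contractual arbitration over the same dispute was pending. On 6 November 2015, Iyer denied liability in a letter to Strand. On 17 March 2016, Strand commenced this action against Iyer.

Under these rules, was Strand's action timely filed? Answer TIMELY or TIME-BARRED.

The limitation period began to run on 16 October 2014.
Adding the 8 months base period to 16 October 2014 gives a deadline of 16 June 2015, before any tolling.
Because the automatic bankruptcy stay ran from 19 February 2015 to 5 August 2015, the deadline is extended by 167 days to 30 November 2015.
The period was tolled for 118 days by the pending related arbitration (4 October 2015 to 30 January 2016), pushing the deadline to 27 March 2016.
None of the other events listed affects the running of the period under the stated rules.
The 17 March 2016 filing precedes the 27 March 2016 deadline; the claim is timely.

TIMELY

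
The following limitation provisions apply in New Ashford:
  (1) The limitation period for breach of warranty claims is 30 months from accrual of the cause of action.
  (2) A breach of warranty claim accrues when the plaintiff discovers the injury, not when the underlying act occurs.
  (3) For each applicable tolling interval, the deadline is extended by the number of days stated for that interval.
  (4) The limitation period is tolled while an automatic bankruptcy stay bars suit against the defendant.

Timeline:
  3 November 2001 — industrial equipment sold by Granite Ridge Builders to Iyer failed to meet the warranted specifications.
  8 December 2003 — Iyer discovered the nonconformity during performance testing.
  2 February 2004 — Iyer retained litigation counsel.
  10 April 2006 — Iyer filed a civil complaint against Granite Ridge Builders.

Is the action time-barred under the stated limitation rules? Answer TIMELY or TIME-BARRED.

Under the discovery rule, the claim accrued on 8 December 2003, when Iyer discovered the injury — not on the 3 November 2001 date of the underlying act.
The untolled deadline — 30 months after 8 December 2003 — is 8 June 2006.
Nothing else in the chronology tolls or restarts the period.
Filing on 10 April 2006 beat the 8 June 2006 deadline — the action is timely.

TIMELY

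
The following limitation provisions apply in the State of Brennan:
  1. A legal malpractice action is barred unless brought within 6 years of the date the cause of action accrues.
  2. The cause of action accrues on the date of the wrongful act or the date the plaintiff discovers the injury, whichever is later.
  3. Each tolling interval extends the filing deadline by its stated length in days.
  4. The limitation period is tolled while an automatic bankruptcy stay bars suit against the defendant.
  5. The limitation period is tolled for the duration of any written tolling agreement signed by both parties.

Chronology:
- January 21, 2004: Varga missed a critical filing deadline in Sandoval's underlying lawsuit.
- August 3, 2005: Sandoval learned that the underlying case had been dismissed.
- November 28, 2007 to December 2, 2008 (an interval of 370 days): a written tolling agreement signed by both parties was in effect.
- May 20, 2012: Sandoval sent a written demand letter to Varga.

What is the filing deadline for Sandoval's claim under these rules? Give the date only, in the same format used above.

August 7, 2012

The claim accrued on August 3, 2005 — the later of the January 21, 2004 act and the August 3, 2005 discovery.
The untolled deadline — 6 years after August 3, 2005 — is August 3, 2011.
The written tolling agreement from November 28, 2007 to December 2, 2008 tolled the period for 370 days, extending the deadline to August 7, 2012.
Nothing else in the chronology tolls or restarts the period.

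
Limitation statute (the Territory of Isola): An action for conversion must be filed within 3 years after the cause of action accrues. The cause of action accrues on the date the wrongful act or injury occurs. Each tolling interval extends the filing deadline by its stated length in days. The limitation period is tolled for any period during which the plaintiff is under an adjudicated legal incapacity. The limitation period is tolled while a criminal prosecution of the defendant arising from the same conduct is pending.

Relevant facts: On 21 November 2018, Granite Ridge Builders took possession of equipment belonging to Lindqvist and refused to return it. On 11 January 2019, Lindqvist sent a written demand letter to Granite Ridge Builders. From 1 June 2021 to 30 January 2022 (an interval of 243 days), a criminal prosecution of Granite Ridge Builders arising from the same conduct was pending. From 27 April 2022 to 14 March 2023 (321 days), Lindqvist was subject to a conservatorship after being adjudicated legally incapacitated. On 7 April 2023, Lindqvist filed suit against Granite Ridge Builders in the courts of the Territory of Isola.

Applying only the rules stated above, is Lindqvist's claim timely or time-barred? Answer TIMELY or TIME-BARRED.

TIMELY

The limitation period began to run on 21 November 2018.
Adding the 3 years base period to 21 November 2018 gives a deadline of 21 November 2021, before any tolling.
Because the pending criminal prosecution ran from 1 June 2021 to 30 January 2022, the deadline is extended by 243 days to 22 July 2022.
The plaintiff's legal incapacity from 27 April 2022 to 14 March 2023 tolled the period for 321 days, extending the deadline to 8 June 2023.
Nothing else in the chronology tolls or restarts the period.
The 7 April 2023 filing precedes the 8 June 2023 deadline; the claim is timely.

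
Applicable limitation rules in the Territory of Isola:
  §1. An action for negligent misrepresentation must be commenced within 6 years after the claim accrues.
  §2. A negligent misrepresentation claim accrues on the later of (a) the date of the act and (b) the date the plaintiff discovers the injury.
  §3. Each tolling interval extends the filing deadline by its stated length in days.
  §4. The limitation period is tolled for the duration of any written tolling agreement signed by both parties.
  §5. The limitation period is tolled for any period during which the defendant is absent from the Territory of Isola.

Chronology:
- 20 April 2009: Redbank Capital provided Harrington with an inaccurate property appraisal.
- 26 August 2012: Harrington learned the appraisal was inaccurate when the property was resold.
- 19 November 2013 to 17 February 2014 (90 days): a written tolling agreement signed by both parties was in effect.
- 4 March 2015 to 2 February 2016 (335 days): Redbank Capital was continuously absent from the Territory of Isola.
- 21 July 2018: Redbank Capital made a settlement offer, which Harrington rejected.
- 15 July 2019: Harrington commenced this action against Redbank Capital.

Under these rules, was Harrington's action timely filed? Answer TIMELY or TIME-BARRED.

TIMELY

The claim accrued on 26 August 2012 — the later of the 20 April 2009 act and the 26 August 2012 discovery.
6 years from 26 August 2012 is 26 August 2018.
The written tolling agreement from 19 November 2013 to 17 February 2014 tolled the period for 90 days, extending the deadline to 24 November 2018.
Because the defendant's absence from the jurisdiction ran from 4 March 2015 to 2 February 2016, the deadline is extended by 335 days to 25 October 2019.
Nothing else in the chronology tolls or restarts the period.
Filing on 15 July 2019 beat the 25 October 2019 deadline — the action is timely.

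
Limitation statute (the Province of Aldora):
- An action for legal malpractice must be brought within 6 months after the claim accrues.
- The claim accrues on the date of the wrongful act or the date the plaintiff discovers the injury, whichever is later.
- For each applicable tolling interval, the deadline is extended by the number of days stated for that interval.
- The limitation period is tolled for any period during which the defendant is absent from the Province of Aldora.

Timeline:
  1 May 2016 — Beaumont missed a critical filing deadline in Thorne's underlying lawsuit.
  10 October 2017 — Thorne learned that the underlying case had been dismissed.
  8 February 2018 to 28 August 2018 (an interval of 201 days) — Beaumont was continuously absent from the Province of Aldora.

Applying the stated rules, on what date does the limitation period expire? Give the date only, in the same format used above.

The claim accrued on 10 October 2017 — the later of the 1 May 2016 act and the 10 October 2017 discovery.
6 months from 10 October 2017 is 10 April 2018.
The defendant's absence from the jurisdiction from 8 February 2018 to 28 August 2018 tolled the period for 201 days, extending the deadline to 28 October 2018.

28 October 2018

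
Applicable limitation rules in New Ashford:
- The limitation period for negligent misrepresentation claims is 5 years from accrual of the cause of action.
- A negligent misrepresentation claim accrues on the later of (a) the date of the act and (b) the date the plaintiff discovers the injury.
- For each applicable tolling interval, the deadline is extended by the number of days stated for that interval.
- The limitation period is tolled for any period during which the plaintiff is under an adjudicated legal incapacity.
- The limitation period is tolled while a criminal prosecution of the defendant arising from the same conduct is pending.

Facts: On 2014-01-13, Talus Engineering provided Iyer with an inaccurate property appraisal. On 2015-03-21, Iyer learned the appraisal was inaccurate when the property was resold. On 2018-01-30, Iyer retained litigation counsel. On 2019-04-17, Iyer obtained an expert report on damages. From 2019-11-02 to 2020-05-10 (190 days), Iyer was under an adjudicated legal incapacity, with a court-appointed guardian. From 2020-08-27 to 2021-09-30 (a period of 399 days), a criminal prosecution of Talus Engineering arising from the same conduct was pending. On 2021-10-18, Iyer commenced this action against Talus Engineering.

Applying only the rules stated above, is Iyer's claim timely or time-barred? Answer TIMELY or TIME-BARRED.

TIMELY

The claim accrued on 2015-03-21 — the later of the 2014-01-13 act and the 2015-03-21 discovery.
5 years from 2015-03-21 is 2020-03-21.
The plaintiff's legal incapacity from 2019-11-02 to 2020-05-10 tolled the period for 190 days, extending the deadline to 2020-09-27.
Because the pending criminal prosecution ran from 2020-08-27 to 2021-09-30, the deadline is extended by 399 days to 2021-10-31.
The other events in the timeline have no effect on the limitation period under the stated rules.
Filing on 2021-10-18 beat the 2021-10-31 deadline — the action is timely.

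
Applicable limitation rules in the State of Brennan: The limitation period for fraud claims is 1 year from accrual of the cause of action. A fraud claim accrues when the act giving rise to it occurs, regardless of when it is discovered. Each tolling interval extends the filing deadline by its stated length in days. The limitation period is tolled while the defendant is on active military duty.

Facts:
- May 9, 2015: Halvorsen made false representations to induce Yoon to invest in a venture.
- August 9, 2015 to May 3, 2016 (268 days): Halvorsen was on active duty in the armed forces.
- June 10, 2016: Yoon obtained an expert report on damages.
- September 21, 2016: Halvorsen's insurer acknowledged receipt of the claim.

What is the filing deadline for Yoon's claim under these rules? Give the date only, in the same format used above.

The limitation period began to run on May 9, 2015.
Adding the 1 year base period to May 9, 2015 gives a deadline of May 9, 2016, before any tolling.
The period was tolled for 268 days by the defendant's active military service (August 9, 2015 to May 3, 2016), pushing the deadline to February 1, 2017.
Nothing else in the chronology tolls or restarts the period.

February 1, 2017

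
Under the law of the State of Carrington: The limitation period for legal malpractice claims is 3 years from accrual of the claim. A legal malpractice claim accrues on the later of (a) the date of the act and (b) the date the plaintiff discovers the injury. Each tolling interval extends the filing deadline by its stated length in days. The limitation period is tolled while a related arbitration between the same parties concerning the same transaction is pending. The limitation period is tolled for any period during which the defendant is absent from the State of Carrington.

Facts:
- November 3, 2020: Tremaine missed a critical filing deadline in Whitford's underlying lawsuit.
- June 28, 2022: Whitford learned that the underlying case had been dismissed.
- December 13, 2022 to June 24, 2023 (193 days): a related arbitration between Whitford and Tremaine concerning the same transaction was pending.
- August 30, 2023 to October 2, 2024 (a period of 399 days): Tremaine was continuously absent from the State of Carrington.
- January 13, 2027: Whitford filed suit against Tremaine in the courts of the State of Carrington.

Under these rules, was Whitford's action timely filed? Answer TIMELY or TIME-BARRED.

Taking the later of the act (November 3, 2020) and discovery (June 28, 2022), the claim accrued on June 28, 2022.
Adding the 3 years base period to June 28, 2022 gives a deadline of June 28, 2025, before any tolling.
Because the pending related arbitration ran from December 13, 2022 to June 24, 2023, the deadline is extended by 193 days to January 7, 2026.
The defendant's absence from the jurisdiction from August 30, 2023 to October 2, 2024 tolled the period for 399 days, extending the deadline to February 10, 2027.
Filing on January 13, 2027 beat the February 10, 2027 deadline — the action is timely.

TIMELY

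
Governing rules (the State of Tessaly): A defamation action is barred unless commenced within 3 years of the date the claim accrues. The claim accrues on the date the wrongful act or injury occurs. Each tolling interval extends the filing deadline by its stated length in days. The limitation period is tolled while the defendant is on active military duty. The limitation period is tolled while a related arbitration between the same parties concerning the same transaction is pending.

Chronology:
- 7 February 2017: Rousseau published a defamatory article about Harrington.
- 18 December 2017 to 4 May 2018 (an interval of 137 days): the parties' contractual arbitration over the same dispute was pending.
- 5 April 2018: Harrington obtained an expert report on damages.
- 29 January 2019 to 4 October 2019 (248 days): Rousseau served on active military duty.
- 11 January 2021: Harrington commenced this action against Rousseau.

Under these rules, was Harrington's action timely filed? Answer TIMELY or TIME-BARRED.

TIMELY

The limitation period began to run on 7 February 2017.
The untolled deadline — 3 years after 7 February 2017 — is 7 February 2020.
The period was tolled for 137 days by the pending related arbitration (18 December 2017 to 4 May 2018), pushing the deadline to 23 June 2020.
The period was tolled for 248 days by the defendant's active military service (29 January 2019 to 4 October 2019), pushing the deadline to 26 February 2021.
The other events in the timeline have no effect on the limitation period under the stated rules.
Filing on 11 January 2021 beat the 26 February 2021 deadline — the action is timely.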